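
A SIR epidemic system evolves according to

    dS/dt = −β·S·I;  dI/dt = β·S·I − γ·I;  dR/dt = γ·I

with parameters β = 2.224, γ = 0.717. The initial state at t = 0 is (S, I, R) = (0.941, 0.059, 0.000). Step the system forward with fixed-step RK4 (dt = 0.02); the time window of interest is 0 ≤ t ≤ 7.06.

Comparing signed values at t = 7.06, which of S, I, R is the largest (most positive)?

t=0.000: state=(0.941, 0.059, 0.000)
step 1 (dt=0.02): k1=(-0.123, 0.081, 0.042), k2=(-0.125, 0.082, 0.043), k3=(-0.125, 0.082, 0.043), k4=(-0.127, 0.083, 0.043); state += dt/6·(k1+2k2+2k3+k4)
t=0.020: state=(0.938, 0.061, 0.001)
t=0.040: state=(0.936, 0.062, 0.002)
t=0.060: state=(0.933, 0.064, 0.003)
continuing one RK4 step at a time; state shown every 25 steps (Δt=0.5):
t=0.500: state=(0.858, 0.113, 0.030)
t=1.000: state=(0.726, 0.190, 0.084)
t=1.500: state=(0.560, 0.272, 0.167)
t=2.000: state=(0.401, 0.324, 0.275)
t=2.500: state=(0.277, 0.329, 0.394)
t=3.000: state=(0.195, 0.298, 0.507)
t=3.500: state=(0.144, 0.251, 0.605)
t=4.000: state=(0.112, 0.202, 0.686)
t=4.500: state=(0.092, 0.158, 0.751)
t=5.000: state=(0.079, 0.121, 0.800)
t=5.500: state=(0.070, 0.092, 0.838)
t=6.000: state=(0.064, 0.069, 0.867)
t=6.500: state=(0.060, 0.052, 0.888)
t=7.000: state=(0.057, 0.039, 0.905)
t=7.060: state=(0.057, 0.037, 0.906)
compare at T: S=0.057, I=0.037, R=0.906

largest component: R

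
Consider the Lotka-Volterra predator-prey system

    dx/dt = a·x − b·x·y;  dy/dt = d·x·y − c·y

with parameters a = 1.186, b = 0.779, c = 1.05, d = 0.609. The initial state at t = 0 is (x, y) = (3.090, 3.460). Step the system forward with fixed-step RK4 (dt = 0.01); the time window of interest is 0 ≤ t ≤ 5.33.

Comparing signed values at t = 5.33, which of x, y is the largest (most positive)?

largest component: x

t=0.000: state=(3.090, 3.460)
step 1 (dt=0.01): k1=(-4.664, 2.878), k2=(-4.663, 2.841), k3=(-4.663, 2.841), k4=(-4.661, 2.803); state += dt/6·(k1+2k2+2k3+k4)
t=0.010: state=(3.043, 3.488)
t=0.020: state=(2.997, 3.516)
t=0.030: state=(2.950, 3.543)
continuing one RK4 step at a time; state shown every 20 steps (Δt=0.2):
t=0.200: state=(2.204, 3.866)
t=0.400: state=(1.516, 3.921)
t=0.600: state=(1.058, 3.710)
t=0.800: state=(0.773, 3.357)
t=1.000: state=(0.599, 2.956)
t=1.200: state=(0.494, 2.560)
t=1.400: state=(0.433, 2.194)
t=1.600: state=(0.400, 1.871)
t=1.800: state=(0.387, 1.591)
t=2.000: state=(0.391, 1.352)
t=2.200: state=(0.408, 1.150)
t=2.400: state=(0.438, 0.981)
t=2.600: state=(0.482, 0.841)
t=2.800: state=(0.541, 0.726)
t=3.000: state=(0.617, 0.631)
t=3.200: state=(0.713, 0.555)
t=3.400: state=(0.834, 0.494)
t=3.600: state=(0.982, 0.447)
t=3.800: state=(1.165, 0.413)
t=4.000: state=(1.387, 0.391)
t=4.200: state=(1.656, 0.381)
t=4.400: state=(1.978, 0.385)
t=4.600: state=(2.359, 0.406)
t=4.800: state=(2.798, 0.450)
t=5.000: state=(3.288, 0.529)
t=5.200: state=(3.803, 0.660)
t=5.330: state=(4.125, 0.788)
compare at T: x=4.125, y=0.788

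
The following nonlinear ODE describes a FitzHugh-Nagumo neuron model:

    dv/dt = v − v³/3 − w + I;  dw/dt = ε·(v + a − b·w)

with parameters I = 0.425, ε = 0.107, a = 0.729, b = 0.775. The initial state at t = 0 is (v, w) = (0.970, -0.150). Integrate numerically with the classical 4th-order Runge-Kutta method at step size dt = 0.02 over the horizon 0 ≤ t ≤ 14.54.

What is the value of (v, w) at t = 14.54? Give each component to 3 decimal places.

t=0.000: state=(0.970, -0.150)
step 1 (dt=0.02): k1=(1.241, 0.194), k2=(1.239, 0.195), k3=(1.239, 0.195), k4=(1.238, 0.197); state += dt/6·(k1+2k2+2k3+k4)
t=0.020: state=(0.995, -0.146)
t=0.040: state=(1.020, -0.142)
t=0.060: state=(1.044, -0.138)
continuing one RK4 step at a time; state shown every 25 steps (Δt=0.5):
t=0.500: state=(1.512, -0.040)
t=1.000: state=(1.771, 0.088)
t=1.500: state=(1.825, 0.217)
t=2.000: state=(1.805, 0.342)
t=2.500: state=(1.762, 0.459)
t=3.000: state=(1.712, 0.570)
t=3.500: state=(1.658, 0.673)
t=4.000: state=(1.602, 0.770)
t=4.500: state=(1.544, 0.859)
t=5.000: state=(1.484, 0.942)
t=5.500: state=(1.422, 1.018)
t=6.000: state=(1.355, 1.087)
t=6.500: state=(1.284, 1.151)
t=7.000: state=(1.207, 1.207)
t=7.500: state=(1.122, 1.258)
t=8.000: state=(1.024, 1.301)
t=8.500: state=(0.909, 1.337)
t=9.000: state=(0.766, 1.365)
t=9.500: state=(0.577, 1.383)
t=10.000: state=(0.304, 1.389)
t=10.500: state=(-0.122, 1.376)
t=11.000: state=(-0.784, 1.336)
t=11.500: state=(-1.515, 1.259)
t=12.000: state=(-1.890, 1.154)
t=12.500: state=(-1.973, 1.044)
t=13.000: state=(-1.964, 0.936)
t=13.500: state=(-1.934, 0.834)
t=14.000: state=(-1.899, 0.738)
t=14.500: state=(-1.864, 0.648)
t=14.540: state=(-1.861, 0.641)

(v, w) = (-1.861, 0.641)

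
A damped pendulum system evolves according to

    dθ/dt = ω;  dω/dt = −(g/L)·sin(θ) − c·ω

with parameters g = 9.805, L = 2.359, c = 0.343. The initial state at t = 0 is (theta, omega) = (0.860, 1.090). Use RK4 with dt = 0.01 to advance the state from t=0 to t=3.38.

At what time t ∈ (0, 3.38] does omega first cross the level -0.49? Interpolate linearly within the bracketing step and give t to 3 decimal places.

t = 0.444

t=0.000: state=(0.860, 1.090)
step 1 (dt=0.01): k1=(1.090, -3.524), k2=(1.072, -3.532), k3=(1.072, -3.532), k4=(1.055, -3.541); state += dt/6·(k1+2k2+2k3+k4)
t=0.010: state=(0.871, 1.055)
t=0.020: state=(0.881, 1.019)
t=0.030: state=(0.891, 0.984)
continuing one RK4 step at a time; state shown every 20 steps (Δt=0.2):
t=0.200: state=(1.006, 0.367)
t=0.400: state=(1.008, -0.342)
t=0.440: state=(0.991, -0.476)
next step: t=0.450: state=(0.986, -0.509) — omega has crossed -0.49
linear interpolation between t=0.440 (-0.47593) and t=0.450 (-0.50897) → t≈0.444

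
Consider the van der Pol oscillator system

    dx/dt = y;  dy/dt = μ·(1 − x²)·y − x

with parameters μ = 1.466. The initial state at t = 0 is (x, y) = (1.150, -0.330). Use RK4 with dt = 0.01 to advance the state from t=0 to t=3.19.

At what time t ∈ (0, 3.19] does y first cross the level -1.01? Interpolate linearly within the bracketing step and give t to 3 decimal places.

t=0.000: state=(1.150, -0.330)
step 1 (dt=0.01): k1=(-0.330, -0.994), k2=(-0.335, -0.992), k3=(-0.335, -0.992), k4=(-0.340, -0.990); state += dt/6·(k1+2k2+2k3+k4)
t=0.010: state=(1.147, -0.340)
t=0.020: state=(1.143, -0.350)
t=0.030: state=(1.140, -0.360)
continuing one RK4 step at a time; state shown every 20 steps (Δt=0.2):
t=0.200: state=(1.065, -0.524)
t=0.400: state=(0.940, -0.724)
t=0.600: state=(0.773, -0.961)
t=0.630: state=(0.743, -1.002)
next step: t=0.640: state=(0.733, -1.016) — y has crossed -1.01
linear interpolation between t=0.630 (-1.00182) and t=0.640 (-1.01593) → t≈0.636

t = 0.636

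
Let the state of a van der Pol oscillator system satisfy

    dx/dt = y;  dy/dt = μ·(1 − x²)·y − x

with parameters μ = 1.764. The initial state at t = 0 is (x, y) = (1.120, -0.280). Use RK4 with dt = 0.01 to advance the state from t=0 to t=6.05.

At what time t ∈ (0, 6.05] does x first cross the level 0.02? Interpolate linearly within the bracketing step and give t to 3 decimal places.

t=0.000: state=(1.120, -0.280)
step 1 (dt=0.01): k1=(-0.280, -0.994), k2=(-0.285, -0.992), k3=(-0.285, -0.992), k4=(-0.290, -0.990); state += dt/6·(k1+2k2+2k3+k4)
t=0.010: state=(1.117, -0.290)
t=0.020: state=(1.114, -0.300)
t=0.030: state=(1.111, -0.310)
continuing one RK4 step at a time; state shown every 20 steps (Δt=0.2):
t=0.200: state=(1.044, -0.474)
t=0.400: state=(0.930, -0.677)
t=0.600: state=(0.771, -0.925)
t=0.800: state=(0.553, -1.273)
t=1.000: state=(0.249, -1.800)
t=1.110: state=(0.030, -2.193)
next step: t=1.120: state=(0.008, -2.232) — x has crossed 0.02
linear interpolation between t=1.110 (0.03047) and t=1.120 (0.00834) → t≈1.115

t = 1.115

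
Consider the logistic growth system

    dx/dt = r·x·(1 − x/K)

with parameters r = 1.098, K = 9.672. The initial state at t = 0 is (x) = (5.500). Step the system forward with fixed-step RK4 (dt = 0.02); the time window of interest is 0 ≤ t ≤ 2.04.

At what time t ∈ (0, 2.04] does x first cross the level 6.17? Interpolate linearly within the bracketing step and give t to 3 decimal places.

t = 0.264

t=0.000: state=(5.500)
step 1 (dt=0.02): k1=(2.605), k2=(2.601), k3=(2.601), k4=(2.597); state += dt/6·(k1+2k2+2k3+k4)
t=0.020: state=(5.552)
t=0.040: state=(5.604)
t=0.060: state=(5.656)
continuing one RK4 step at a time; state shown every 5 steps (Δt=0.1):
t=0.100: state=(5.758)
t=0.200: state=(6.011)
t=0.260: state=(6.160)
next step: t=0.280: state=(6.209) — x has crossed 6.17
linear interpolation between t=0.260 (6.15987) and t=0.280 (6.20884) → t≈0.264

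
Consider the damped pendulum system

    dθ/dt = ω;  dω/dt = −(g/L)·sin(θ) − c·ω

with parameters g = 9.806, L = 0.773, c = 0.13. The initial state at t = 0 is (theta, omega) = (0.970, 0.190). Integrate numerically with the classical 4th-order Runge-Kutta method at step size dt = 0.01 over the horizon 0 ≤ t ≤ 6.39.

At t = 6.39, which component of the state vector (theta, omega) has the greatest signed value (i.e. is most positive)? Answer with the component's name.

t=0.000: state=(0.970, 0.190)
step 1 (dt=0.01): k1=(0.190, -10.489), k2=(0.138, -10.489), k3=(0.138, -10.487), k4=(0.085, -10.485); state += dt/6·(k1+2k2+2k3+k4)
t=0.010: state=(0.971, 0.085)
t=0.020: state=(0.972, -0.020)
t=0.030: state=(0.971, -0.124)
continuing one RK4 step at a time; state shown every 25 steps (Δt=0.25):
t=0.250: state=(0.702, -2.226)
t=0.500: state=(-0.025, -3.224)
t=0.750: state=(-0.711, -1.938)
t=1.000: state=(-0.900, 0.479)
t=1.250: state=(-0.499, 2.558)
t=1.500: state=(0.231, 2.900)
t=1.750: state=(0.776, 1.221)
t=2.000: state=(0.788, -1.123)
t=2.250: state=(0.275, -2.737)
t=2.500: state=(-0.414, -2.410)
t=2.750: state=(-0.792, -0.469)
t=3.000: state=(-0.631, 1.686)
t=3.250: state=(-0.044, 2.709)
t=3.500: state=(0.555, 1.783)
t=3.750: state=(0.752, -0.274)
t=4.000: state=(0.437, -2.101)
t=4.250: state=(-0.173, -2.456)
t=4.500: state=(-0.641, -1.067)
t=4.750: state=(-0.654, 0.953)
t=5.000: state=(-0.219, 2.309)
t=5.250: state=(0.357, 1.999)
t=5.500: state=(0.663, 0.320)
t=5.750: state=(0.505, -1.507)
t=6.000: state=(-0.001, -2.273)
t=6.250: state=(-0.489, -1.391)
t=6.390: state=(-0.619, -0.424)
compare at T: theta=-0.619, omega=-0.424

largest component: omega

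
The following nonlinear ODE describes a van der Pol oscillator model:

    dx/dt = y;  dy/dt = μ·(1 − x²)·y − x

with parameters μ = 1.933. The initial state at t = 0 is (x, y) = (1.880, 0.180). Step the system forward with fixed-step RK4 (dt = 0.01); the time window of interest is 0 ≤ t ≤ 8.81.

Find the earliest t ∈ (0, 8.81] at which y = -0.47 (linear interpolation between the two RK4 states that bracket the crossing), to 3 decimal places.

t=0.000: state=(1.880, 0.180)
step 1 (dt=0.01): k1=(0.180, -2.762), k2=(0.166, -2.696), k3=(0.167, -2.698), k4=(0.153, -2.633); state += dt/6·(k1+2k2+2k3+k4)
t=0.010: state=(1.882, 0.153)
t=0.020: state=(1.883, 0.127)
t=0.030: state=(1.884, 0.103)
continuing one RK4 step at a time; state shown every 50 steps (Δt=0.5):
t=0.500: state=(1.792, -0.345)
t=1.000: state=(1.589, -0.462)
t=1.030: state=(1.575, -0.469)
next step: t=1.040: state=(1.570, -0.471) — y has crossed -0.47
linear interpolation between t=1.030 (-0.46862) and t=1.040 (-0.47097) → t≈1.036

t = 1.036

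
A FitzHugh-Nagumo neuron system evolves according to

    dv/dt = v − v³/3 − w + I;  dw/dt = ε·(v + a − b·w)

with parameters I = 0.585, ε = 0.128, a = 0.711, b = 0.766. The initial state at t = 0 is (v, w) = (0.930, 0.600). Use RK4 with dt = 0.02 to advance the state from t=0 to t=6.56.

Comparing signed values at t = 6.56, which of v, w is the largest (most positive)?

largest component: w

t=0.000: state=(0.930, 0.600)
step 1 (dt=0.02): k1=(0.647, 0.151), k2=(0.646, 0.152), k3=(0.646, 0.152), k4=(0.645, 0.153); state += dt/6·(k1+2k2+2k3+k4)
t=0.020: state=(0.943, 0.603)
t=0.040: state=(0.956, 0.606)
t=0.060: state=(0.969, 0.609)
continuing one RK4 step at a time; state shown every 25 steps (Δt=0.5):
t=0.500: state=(1.228, 0.684)
t=1.000: state=(1.424, 0.779)
t=1.500: state=(1.506, 0.878)
t=2.000: state=(1.513, 0.975)
t=2.500: state=(1.483, 1.066)
t=3.000: state=(1.432, 1.151)
t=3.500: state=(1.371, 1.228)
t=4.000: state=(1.302, 1.297)
t=4.500: state=(1.225, 1.358)
t=5.000: state=(1.140, 1.412)
t=5.500: state=(1.044, 1.457)
t=6.000: state=(0.931, 1.493)
t=6.500: state=(0.794, 1.520)
t=6.560: state=(0.775, 1.523)
compare at T: v=0.775, w=1.523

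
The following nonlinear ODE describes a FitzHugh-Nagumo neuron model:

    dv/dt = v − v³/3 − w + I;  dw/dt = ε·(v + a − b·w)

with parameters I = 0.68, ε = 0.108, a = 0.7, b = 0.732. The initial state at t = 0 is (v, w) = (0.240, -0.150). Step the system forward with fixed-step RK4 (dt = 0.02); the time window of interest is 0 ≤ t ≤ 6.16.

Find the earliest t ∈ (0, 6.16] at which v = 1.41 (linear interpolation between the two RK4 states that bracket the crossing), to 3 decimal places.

t = 0.902

t=0.000: state=(0.240, -0.150)
step 1 (dt=0.02): k1=(1.065, 0.113), k2=(1.074, 0.114), k3=(1.074, 0.114), k4=(1.083, 0.116); state += dt/6·(k1+2k2+2k3+k4)
t=0.020: state=(0.261, -0.148)
t=0.040: state=(0.283, -0.145)
t=0.060: state=(0.306, -0.143)
continuing one RK4 step at a time; state shown every 10 steps (Δt=0.2):
t=0.200: state=(0.471, -0.125)
t=0.400: state=(0.734, -0.095)
t=0.600: state=(1.015, -0.060)
t=0.800: state=(1.286, -0.019)
t=0.900: state=(1.408, 0.003)
next step: t=0.920: state=(1.430, 0.007) — v has crossed 1.41
linear interpolation between t=0.900 (1.40755) and t=0.920 (1.43038) → t≈0.902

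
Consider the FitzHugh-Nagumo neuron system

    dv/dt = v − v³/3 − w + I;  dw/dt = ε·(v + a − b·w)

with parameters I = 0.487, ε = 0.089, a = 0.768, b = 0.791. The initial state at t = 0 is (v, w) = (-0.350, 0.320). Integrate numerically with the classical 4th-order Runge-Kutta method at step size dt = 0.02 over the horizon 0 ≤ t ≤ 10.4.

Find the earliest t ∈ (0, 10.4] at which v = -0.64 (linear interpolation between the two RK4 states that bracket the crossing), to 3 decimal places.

t=0.000: state=(-0.350, 0.320)
step 1 (dt=0.02): k1=(-0.169, 0.015), k2=(-0.170, 0.015), k3=(-0.170, 0.015), k4=(-0.172, 0.014); state += dt/6·(k1+2k2+2k3+k4)
t=0.020: state=(-0.353, 0.320)
t=0.040: state=(-0.357, 0.321)
t=0.060: state=(-0.360, 0.321)
continuing one RK4 step at a time; state shown every 25 steps (Δt=0.5):
t=0.500: state=(-0.457, 0.325)
t=1.000: state=(-0.616, 0.324)
t=1.060: state=(-0.639, 0.323)
next step: t=1.080: state=(-0.647, 0.323) — v has crossed -0.64
linear interpolation between t=1.060 (-0.63919) and t=1.080 (-0.64701) → t≈1.062

t = 1.062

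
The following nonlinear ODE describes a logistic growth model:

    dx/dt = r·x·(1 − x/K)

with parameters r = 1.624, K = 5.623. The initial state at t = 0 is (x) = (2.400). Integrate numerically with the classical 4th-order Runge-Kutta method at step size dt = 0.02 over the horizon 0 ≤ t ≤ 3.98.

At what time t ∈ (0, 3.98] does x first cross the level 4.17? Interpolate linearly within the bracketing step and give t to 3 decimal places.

t = 0.831

t=0.000: state=(2.400)
step 1 (dt=0.02): k1=(2.234), k2=(2.239), k3=(2.239), k4=(2.244); state += dt/6·(k1+2k2+2k3+k4)
t=0.020: state=(2.445)
t=0.040: state=(2.490)
t=0.060: state=(2.535)
continuing one RK4 step at a time; state shown every 10 steps (Δt=0.2):
t=0.200: state=(2.854)
t=0.400: state=(3.305)
t=0.600: state=(3.732)
t=0.800: state=(4.116)
t=0.820: state=(4.151)
next step: t=0.840: state=(4.186) — x has crossed 4.17
linear interpolation between t=0.820 (4.15112) and t=0.840 (4.18614) → t≈0.831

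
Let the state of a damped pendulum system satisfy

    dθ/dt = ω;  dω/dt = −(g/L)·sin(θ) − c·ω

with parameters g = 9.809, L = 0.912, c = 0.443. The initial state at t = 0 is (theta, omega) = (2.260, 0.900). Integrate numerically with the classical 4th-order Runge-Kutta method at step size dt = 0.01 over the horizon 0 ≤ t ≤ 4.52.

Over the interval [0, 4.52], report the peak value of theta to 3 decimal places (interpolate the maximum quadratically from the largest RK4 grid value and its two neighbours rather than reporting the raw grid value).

t=0.000: state=(2.260, 0.900)
step 1 (dt=0.01): k1=(0.900, -8.699), k2=(0.857, -8.649), k3=(0.857, -8.651), k4=(0.813, -8.602); state += dt/6·(k1+2k2+2k3+k4)
t=0.010: state=(2.269, 0.813)
t=0.020: state=(2.276, 0.728)
t=0.030: state=(2.283, 0.643)
continuing one RK4 step at a time; state shown every 20 steps (Δt=0.2):
t=0.200: state=(2.275, -0.719)
t=0.400: state=(1.969, -2.376)
t=0.600: state=(1.312, -4.187)
t=0.800: state=(0.339, -5.301)
t=1.000: state=(-0.673, -4.482)
t=1.200: state=(-1.365, -2.341)
t=1.400: state=(-1.605, -0.092)
t=1.600: state=(-1.414, 1.970)
t=1.800: state=(-0.840, 3.657)
t=2.000: state=(-0.028, 4.195)
t=2.200: state=(0.726, 3.107)
t=2.400: state=(1.157, 1.150)
t=2.600: state=(1.183, -0.868)
t=2.800: state=(0.831, -2.553)
t=3.000: state=(0.219, -3.369)
t=3.200: state=(-0.425, -2.848)
t=3.400: state=(-0.854, -1.342)
t=3.600: state=(-0.945, 0.421)
t=3.800: state=(-0.703, 1.924)
t=4.000: state=(-0.225, 2.690)
t=4.200: state=(0.299, 2.367)
t=4.400: state=(0.663, 1.178)
t=4.520: state=(0.752, 0.291)
largest grid value and its neighbours: theta(0.100)=2.30793, theta(0.110)=2.30823, theta(0.120)=2.30774
parabola through these three points peaks at t≈0.109 with theta≈2.30824

max theta = 2.308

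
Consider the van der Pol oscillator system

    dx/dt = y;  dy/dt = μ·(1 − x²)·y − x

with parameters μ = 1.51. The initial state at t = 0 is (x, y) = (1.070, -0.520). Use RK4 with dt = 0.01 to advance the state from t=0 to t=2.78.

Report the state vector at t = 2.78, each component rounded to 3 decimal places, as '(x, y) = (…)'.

(x, y) = (-1.685, 0.508)

t=0.000: state=(1.070, -0.520)
step 1 (dt=0.01): k1=(-0.520, -0.956), k2=(-0.525, -0.957), k3=(-0.525, -0.957), k4=(-0.530, -0.958); state += dt/6·(k1+2k2+2k3+k4)
t=0.010: state=(1.065, -0.530)
t=0.020: state=(1.059, -0.539)
t=0.030: state=(1.054, -0.549)
continuing one RK4 step at a time; state shown every 10 steps (Δt=0.1):
t=0.100: state=(1.013, -0.617)
t=0.200: state=(0.946, -0.719)
t=0.300: state=(0.869, -0.830)
t=0.400: state=(0.780, -0.956)
t=0.500: state=(0.677, -1.102)
t=0.600: state=(0.559, -1.274)
t=0.700: state=(0.421, -1.480)
t=0.800: state=(0.261, -1.728)
t=0.900: state=(0.074, -2.018)
t=1.000: state=(-0.144, -2.342)
t=1.100: state=(-0.394, -2.665)
t=1.200: state=(-0.674, -2.911)
t=1.300: state=(-0.970, -2.970)
t=1.400: state=(-1.259, -2.750)
t=1.500: state=(-1.511, -2.260)
t=1.600: state=(-1.706, -1.630)
t=1.700: state=(-1.838, -1.026)
t=1.800: state=(-1.915, -0.543)
t=1.900: state=(-1.951, -0.200)
t=2.000: state=(-1.959, 0.028)
t=2.100: state=(-1.948, 0.178)
t=2.200: state=(-1.925, 0.276)
t=2.300: state=(-1.894, 0.343)
t=2.400: state=(-1.857, 0.390)
t=2.500: state=(-1.816, 0.427)
t=2.600: state=(-1.772, 0.458)
t=2.700: state=(-1.725, 0.486)
t=2.780: state=(-1.685, 0.508)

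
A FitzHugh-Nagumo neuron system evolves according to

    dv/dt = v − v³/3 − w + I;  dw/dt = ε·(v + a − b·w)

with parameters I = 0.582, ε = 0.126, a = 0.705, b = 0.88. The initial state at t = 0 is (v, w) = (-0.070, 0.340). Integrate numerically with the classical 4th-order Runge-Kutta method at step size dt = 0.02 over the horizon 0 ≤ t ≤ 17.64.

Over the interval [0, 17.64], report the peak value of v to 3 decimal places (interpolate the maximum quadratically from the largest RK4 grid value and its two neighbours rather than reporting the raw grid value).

t=0.000: state=(-0.070, 0.340)
step 1 (dt=0.02): k1=(0.172, 0.042), k2=(0.173, 0.042), k3=(0.173, 0.042), k4=(0.175, 0.043); state += dt/6·(k1+2k2+2k3+k4)
t=0.020: state=(-0.067, 0.341)
t=0.040: state=(-0.063, 0.342)
t=0.060: state=(-0.059, 0.343)
continuing one RK4 step at a time; state shown every 50 steps (Δt=1):
t=1.000: state=(0.190, 0.394)
t=2.000: state=(0.731, 0.489)
t=3.000: state=(1.371, 0.650)
t=4.000: state=(1.568, 0.846)
t=5.000: state=(1.518, 1.026)
t=6.000: state=(1.410, 1.177)
t=7.000: state=(1.282, 1.298)
t=8.000: state=(1.134, 1.390)
t=9.000: state=(0.954, 1.453)
t=10.000: state=(0.701, 1.484)
t=11.000: state=(0.253, 1.472)
t=12.000: state=(-0.768, 1.378)
t=13.000: state=(-1.818, 1.150)
t=14.000: state=(-1.893, 0.888)
t=15.000: state=(-1.810, 0.658)
t=16.000: state=(-1.718, 0.463)
t=17.000: state=(-1.627, 0.299)
t=17.640: state=(-1.569, 0.209)
largest grid value and its neighbours: v(4.060)=1.56918, v(4.080)=1.56925, v(4.100)=1.56925
parabola through these three points peaks at t≈4.090 with v≈1.56926

max v = 1.569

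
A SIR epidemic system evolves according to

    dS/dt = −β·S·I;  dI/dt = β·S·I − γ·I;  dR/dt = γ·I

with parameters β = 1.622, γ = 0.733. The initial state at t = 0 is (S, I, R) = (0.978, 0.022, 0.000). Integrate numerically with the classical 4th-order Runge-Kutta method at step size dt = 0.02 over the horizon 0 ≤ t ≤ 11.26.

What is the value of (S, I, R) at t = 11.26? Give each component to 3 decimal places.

t=0.000: state=(0.978, 0.022, 0.000)
step 1 (dt=0.02): k1=(-0.035, 0.019, 0.016), k2=(-0.035, 0.019, 0.016), k3=(-0.035, 0.019, 0.016), k4=(-0.035, 0.019, 0.016); state += dt/6·(k1+2k2+2k3+k4)
t=0.020: state=(0.977, 0.022, 0.000)
t=0.040: state=(0.977, 0.023, 0.001)
t=0.060: state=(0.976, 0.023, 0.001)
continuing one RK4 step at a time; state shown every 25 steps (Δt=0.5):
t=0.500: state=(0.957, 0.033, 0.010)
t=1.000: state=(0.925, 0.050, 0.025)
t=1.500: state=(0.881, 0.072, 0.047)
t=2.000: state=(0.822, 0.099, 0.078)
t=2.500: state=(0.749, 0.130, 0.120)
t=3.000: state=(0.666, 0.160, 0.174)
t=3.500: state=(0.578, 0.184, 0.237)
t=4.000: state=(0.495, 0.197, 0.308)
t=4.500: state=(0.421, 0.198, 0.380)
t=5.000: state=(0.360, 0.188, 0.452)
t=5.500: state=(0.311, 0.171, 0.518)
t=6.000: state=(0.273, 0.150, 0.577)
t=6.500: state=(0.244, 0.128, 0.628)
t=7.000: state=(0.222, 0.107, 0.671)
t=7.500: state=(0.205, 0.089, 0.707)
t=8.000: state=(0.192, 0.072, 0.736)
t=8.500: state=(0.182, 0.058, 0.760)
t=9.000: state=(0.174, 0.047, 0.779)
t=9.500: state=(0.169, 0.037, 0.794)
t=10.000: state=(0.164, 0.029, 0.806)
t=10.500: state=(0.161, 0.023, 0.816)
t=11.000: state=(0.158, 0.018, 0.824)
t=11.260: state=(0.157, 0.016, 0.827)

(S, I, R) = (0.157, 0.016, 0.827)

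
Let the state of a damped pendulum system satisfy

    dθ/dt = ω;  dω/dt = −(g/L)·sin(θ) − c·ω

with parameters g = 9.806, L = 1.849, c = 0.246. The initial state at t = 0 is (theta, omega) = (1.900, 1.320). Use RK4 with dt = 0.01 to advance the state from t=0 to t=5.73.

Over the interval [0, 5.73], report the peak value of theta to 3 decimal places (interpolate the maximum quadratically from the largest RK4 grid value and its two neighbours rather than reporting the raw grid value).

t=0.000: state=(1.900, 1.320)
step 1 (dt=0.01): k1=(1.320, -5.343), k2=(1.293, -5.325), k3=(1.293, -5.326), k4=(1.267, -5.308); state += dt/6·(k1+2k2+2k3+k4)
t=0.010: state=(1.913, 1.267)
t=0.020: state=(1.925, 1.214)
t=0.030: state=(1.937, 1.161)
continuing one RK4 step at a time; state shown every 20 steps (Δt=0.2):
t=0.200: state=(2.062, 0.316)
t=0.400: state=(2.031, -0.612)
t=0.600: state=(1.816, -1.547)
t=0.800: state=(1.411, -2.499)
t=1.000: state=(0.826, -3.301)
t=1.200: state=(0.124, -3.609)
t=1.400: state=(-0.569, -3.202)
t=1.600: state=(-1.122, -2.272)
t=1.800: state=(-1.466, -1.167)
t=2.000: state=(-1.590, -0.077)
t=2.200: state=(-1.500, 0.961)
t=2.400: state=(-1.210, 1.926)
t=2.600: state=(-0.743, 2.689)
t=2.800: state=(-0.164, 3.010)
t=3.000: state=(0.420, 2.728)
t=3.200: state=(0.895, 1.958)
t=3.400: state=(1.189, 0.965)
t=3.600: state=(1.279, -0.064)
t=3.800: state=(1.167, -1.038)
t=4.000: state=(0.872, -1.874)
t=4.200: state=(0.437, -2.415)
t=4.400: state=(-0.062, -2.489)
t=4.600: state=(-0.525, -2.064)
t=4.800: state=(-0.865, -1.294)
t=5.000: state=(-1.033, -0.382)
t=5.200: state=(-1.018, 0.529)
t=5.400: state=(-0.828, 1.336)
t=5.600: state=(-0.499, 1.913)
t=5.730: state=(-0.236, 2.096)
largest grid value and its neighbours: theta(0.260)=2.07204, theta(0.270)=2.07214, theta(0.280)=2.07178
parabola through these three points peaks at t≈0.267 with theta≈2.07216

max theta = 2.072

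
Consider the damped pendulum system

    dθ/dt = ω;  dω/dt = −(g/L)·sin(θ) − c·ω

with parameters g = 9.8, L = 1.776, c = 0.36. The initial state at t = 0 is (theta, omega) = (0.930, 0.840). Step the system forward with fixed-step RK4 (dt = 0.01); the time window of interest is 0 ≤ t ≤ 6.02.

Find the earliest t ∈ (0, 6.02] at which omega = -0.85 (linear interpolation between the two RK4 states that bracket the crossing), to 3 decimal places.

t=0.000: state=(0.930, 0.840)
step 1 (dt=0.01): k1=(0.840, -4.726), k2=(0.816, -4.731), k3=(0.816, -4.731), k4=(0.793, -4.736); state += dt/6·(k1+2k2+2k3+k4)
t=0.010: state=(0.938, 0.793)
t=0.020: state=(0.946, 0.745)
t=0.030: state=(0.953, 0.698)
continuing one RK4 step at a time; state shown every 20 steps (Δt=0.2):
t=0.200: state=(1.003, -0.104)
t=0.370: state=(0.921, -0.849)
next step: t=0.380: state=(0.912, -0.890) — omega has crossed -0.85
linear interpolation between t=0.370 (-0.84944) and t=0.380 (-0.89010) → t≈0.370

t = 0.370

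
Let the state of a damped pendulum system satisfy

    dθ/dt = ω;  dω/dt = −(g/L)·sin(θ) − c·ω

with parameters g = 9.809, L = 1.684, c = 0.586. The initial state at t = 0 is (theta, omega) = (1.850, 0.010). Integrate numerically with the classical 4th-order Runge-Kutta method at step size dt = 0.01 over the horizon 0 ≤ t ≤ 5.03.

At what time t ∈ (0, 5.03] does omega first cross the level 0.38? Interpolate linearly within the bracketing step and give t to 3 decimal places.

t=0.000: state=(1.850, 0.010)
step 1 (dt=0.01): k1=(0.010, -5.605), k2=(-0.018, -5.589), k3=(-0.018, -5.589), k4=(-0.046, -5.573); state += dt/6·(k1+2k2+2k3+k4)
t=0.010: state=(1.850, -0.046)
t=0.020: state=(1.849, -0.101)
t=0.030: state=(1.848, -0.157)
continuing one RK4 step at a time; state shown every 20 steps (Δt=0.2):
t=0.200: state=(1.744, -1.058)
t=0.400: state=(1.433, -2.035)
t=0.600: state=(0.942, -2.822)
t=0.800: state=(0.334, -3.155)
t=1.000: state=(-0.275, -2.825)
t=1.200: state=(-0.760, -1.956)
t=1.400: state=(-1.043, -0.867)
t=1.600: state=(-1.108, 0.206)
t=1.630: state=(-1.099, 0.357)
next step: t=1.640: state=(-1.095, 0.406) — omega has crossed 0.38
linear interpolation between t=1.630 (0.35665) and t=1.640 (0.40626) → t≈1.635

t = 1.635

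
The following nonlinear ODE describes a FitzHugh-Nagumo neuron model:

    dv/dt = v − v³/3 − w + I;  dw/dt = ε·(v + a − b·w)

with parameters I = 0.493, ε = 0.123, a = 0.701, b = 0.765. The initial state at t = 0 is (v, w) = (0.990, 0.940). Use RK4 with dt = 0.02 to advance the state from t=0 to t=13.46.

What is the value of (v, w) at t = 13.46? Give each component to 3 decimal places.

t=0.000: state=(0.990, 0.940)
step 1 (dt=0.02): k1=(0.220, 0.120), k2=(0.218, 0.120), k3=(0.218, 0.120), k4=(0.217, 0.120); state += dt/6·(k1+2k2+2k3+k4)
t=0.020: state=(0.994, 0.942)
t=0.040: state=(0.999, 0.945)
t=0.060: state=(1.003, 0.947)
continuing one RK4 step at a time; state shown every 25 steps (Δt=0.5):
t=0.500: state=(1.083, 1.001)
t=1.000: state=(1.140, 1.064)
t=1.500: state=(1.160, 1.127)
t=2.000: state=(1.148, 1.187)
t=2.500: state=(1.111, 1.242)
t=3.000: state=(1.053, 1.292)
t=3.500: state=(0.975, 1.336)
t=4.000: state=(0.875, 1.372)
t=4.500: state=(0.744, 1.400)
t=5.000: state=(0.567, 1.418)
t=5.500: state=(0.311, 1.421)
t=6.000: state=(-0.089, 1.406)
t=6.500: state=(-0.710, 1.360)
t=7.000: state=(-1.430, 1.275)
t=7.500: state=(-1.840, 1.158)
t=8.000: state=(-1.940, 1.032)
t=8.500: state=(-1.932, 0.911)
t=9.000: state=(-1.898, 0.796)
t=9.500: state=(-1.857, 0.689)
t=10.000: state=(-1.816, 0.589)
t=10.500: state=(-1.774, 0.496)
t=11.000: state=(-1.732, 0.410)
t=11.500: state=(-1.691, 0.330)
t=12.000: state=(-1.649, 0.257)
t=12.500: state=(-1.608, 0.189)
t=13.000: state=(-1.567, 0.128)
t=13.460: state=(-1.530, 0.075)

(v, w) = (-1.530, 0.075)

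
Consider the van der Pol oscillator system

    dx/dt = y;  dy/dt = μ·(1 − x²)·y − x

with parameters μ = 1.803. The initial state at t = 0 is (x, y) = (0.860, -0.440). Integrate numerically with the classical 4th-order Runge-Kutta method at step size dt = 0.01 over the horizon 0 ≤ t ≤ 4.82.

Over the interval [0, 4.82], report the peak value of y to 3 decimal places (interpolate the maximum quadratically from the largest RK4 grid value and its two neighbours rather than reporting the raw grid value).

t=0.000: state=(0.860, -0.440)
step 1 (dt=0.01): k1=(-0.440, -1.067), k2=(-0.445, -1.070), k3=(-0.445, -1.070), k4=(-0.451, -1.073); state += dt/6·(k1+2k2+2k3+k4)
t=0.010: state=(0.856, -0.451)
t=0.020: state=(0.851, -0.461)
t=0.030: state=(0.846, -0.472)
continuing one RK4 step at a time; state shown every 20 steps (Δt=0.2):
t=0.200: state=(0.750, -0.672)
t=0.400: state=(0.587, -0.968)
t=0.600: state=(0.354, -1.388)
t=0.800: state=(0.018, -2.006)
t=1.000: state=(-0.459, -2.768)
t=1.200: state=(-1.058, -3.043)
t=1.400: state=(-1.585, -2.043)
t=1.600: state=(-1.856, -0.736)
t=1.800: state=(-1.924, -0.042)
t=2.000: state=(-1.900, 0.231)
t=2.200: state=(-1.842, 0.341)
t=2.400: state=(-1.767, 0.399)
t=2.600: state=(-1.683, 0.444)
t=2.800: state=(-1.590, 0.489)
t=3.000: state=(-1.487, 0.543)
t=3.200: state=(-1.372, 0.612)
t=3.400: state=(-1.240, 0.706)
t=3.600: state=(-1.086, 0.841)
t=3.800: state=(-0.899, 1.044)
t=4.000: state=(-0.661, 1.368)
t=4.200: state=(-0.338, 1.900)
t=4.400: state=(0.120, 2.726)
t=4.600: state=(0.754, 3.529)
t=4.800: state=(1.440, 3.008)
t=4.820: state=(1.499, 2.856)
largest grid value and its neighbours: y(4.640)=3.57746, y(4.650)=3.57892, y(4.660)=3.57572
parabola through these three points peaks at t≈4.648 with y≈3.57900

max y = 3.579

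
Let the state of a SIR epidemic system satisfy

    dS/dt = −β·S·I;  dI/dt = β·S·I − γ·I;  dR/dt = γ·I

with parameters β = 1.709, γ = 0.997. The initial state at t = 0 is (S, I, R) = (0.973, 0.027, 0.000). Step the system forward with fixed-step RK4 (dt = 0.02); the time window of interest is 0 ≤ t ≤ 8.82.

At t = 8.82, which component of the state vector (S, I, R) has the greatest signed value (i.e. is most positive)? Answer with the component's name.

t=0.000: state=(0.973, 0.027, 0.000)
step 1 (dt=0.02): k1=(-0.045, 0.018, 0.027), k2=(-0.045, 0.018, 0.027), k3=(-0.045, 0.018, 0.027), k4=(-0.045, 0.018, 0.027); state += dt/6·(k1+2k2+2k3+k4)
t=0.020: state=(0.972, 0.027, 0.001)
t=0.040: state=(0.971, 0.028, 0.001)
t=0.060: state=(0.970, 0.028, 0.002)
continuing one RK4 step at a time; state shown every 25 steps (Δt=0.5):
t=0.500: state=(0.947, 0.037, 0.016)
t=1.000: state=(0.912, 0.050, 0.038)
t=1.500: state=(0.869, 0.065, 0.066)
t=2.000: state=(0.816, 0.081, 0.103)
t=2.500: state=(0.756, 0.097, 0.147)
t=3.000: state=(0.692, 0.109, 0.199)
t=3.500: state=(0.628, 0.117, 0.255)
t=4.000: state=(0.568, 0.118, 0.314)
t=4.500: state=(0.514, 0.114, 0.372)
t=5.000: state=(0.468, 0.105, 0.427)
t=5.500: state=(0.430, 0.094, 0.476)
t=6.000: state=(0.399, 0.081, 0.520)
t=6.500: state=(0.374, 0.068, 0.557)
t=7.000: state=(0.355, 0.057, 0.588)
t=7.500: state=(0.340, 0.046, 0.614)
t=8.000: state=(0.328, 0.037, 0.635)
t=8.500: state=(0.318, 0.030, 0.652)
t=8.820: state=(0.314, 0.026, 0.660)
compare at T: S=0.314, I=0.026, R=0.660

largest component: R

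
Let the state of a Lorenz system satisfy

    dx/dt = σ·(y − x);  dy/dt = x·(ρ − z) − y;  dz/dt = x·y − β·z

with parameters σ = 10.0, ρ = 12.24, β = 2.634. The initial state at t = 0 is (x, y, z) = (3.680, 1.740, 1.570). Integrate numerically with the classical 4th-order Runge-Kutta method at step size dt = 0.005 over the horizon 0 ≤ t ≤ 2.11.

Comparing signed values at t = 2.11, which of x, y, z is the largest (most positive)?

t=0.000: state=(3.680, 1.740, 1.570)
step 1 (dt=0.005): k1=(-19.400, 37.526, 2.268), k2=(-17.977, 36.894, 2.509), k3=(-18.028, 36.931, 2.508), k4=(-16.652, 36.334, 2.741); state += dt/6·(k1+2k2+2k3+k4)
t=0.005: state=(3.590, 1.925, 1.583)
t=0.010: state=(3.513, 2.104, 1.597)
t=0.015: state=(3.449, 2.278, 1.614)
continuing one RK4 step at a time; state shown every 20 steps (Δt=0.1):
t=0.100: state=(3.659, 4.950, 2.244)
t=0.200: state=(5.717, 8.394, 4.500)
t=0.300: state=(8.539, 11.084, 9.855)
t=0.400: state=(9.693, 9.010, 16.248)
t=0.500: state=(7.343, 3.920, 17.386)
t=0.600: state=(4.098, 1.417, 14.574)
t=0.700: state=(2.203, 1.027, 11.498)
t=0.800: state=(1.533, 1.267, 9.010)
t=0.900: state=(1.529, 1.747, 7.120)
t=1.000: state=(1.936, 2.533, 5.793)
t=1.100: state=(2.751, 3.805, 5.102)
t=1.200: state=(4.090, 5.729, 5.361)
t=1.300: state=(5.987, 8.065, 7.233)
t=1.400: state=(7.894, 9.356, 11.096)
t=1.500: state=(8.362, 7.687, 14.914)
t=1.600: state=(6.761, 4.554, 15.550)
t=1.700: state=(4.614, 2.762, 13.688)
t=1.800: state=(3.254, 2.382, 11.356)
t=1.900: state=(2.792, 2.692, 9.375)
t=2.000: state=(2.976, 3.420, 7.965)
t=2.100: state=(3.656, 4.565, 7.279)
t=2.110: state=(3.749, 4.703, 7.259)
compare at T: x=3.749, y=4.703, z=7.259

largest component: z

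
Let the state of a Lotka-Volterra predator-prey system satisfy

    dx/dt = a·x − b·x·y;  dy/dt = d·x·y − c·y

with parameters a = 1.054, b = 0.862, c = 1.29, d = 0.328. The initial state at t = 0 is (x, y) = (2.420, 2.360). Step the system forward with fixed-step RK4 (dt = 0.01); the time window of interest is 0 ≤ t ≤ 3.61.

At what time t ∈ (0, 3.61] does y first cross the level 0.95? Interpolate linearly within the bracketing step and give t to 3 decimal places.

t=0.000: state=(2.420, 2.360)
step 1 (dt=0.01): k1=(-2.372, -1.171), k2=(-2.349, -1.177), k3=(-2.349, -1.177), k4=(-2.325, -1.183); state += dt/6·(k1+2k2+2k3+k4)
t=0.010: state=(2.397, 2.348)
t=0.020: state=(2.373, 2.336)
t=0.030: state=(2.351, 2.324)
continuing one RK4 step at a time; state shown every 20 steps (Δt=0.2):
t=0.200: state=(2.032, 2.108)
t=0.400: state=(1.784, 1.845)
t=0.600: state=(1.639, 1.594)
t=0.800: state=(1.568, 1.367)
t=1.000: state=(1.556, 1.170)
t=1.200: state=(1.594, 1.002)
t=1.270: state=(1.618, 0.950)
next step: t=1.280: state=(1.622, 0.943) — y has crossed 0.95
linear interpolation between t=1.270 (0.95004) and t=1.280 (0.94286) → t≈1.270

t = 1.270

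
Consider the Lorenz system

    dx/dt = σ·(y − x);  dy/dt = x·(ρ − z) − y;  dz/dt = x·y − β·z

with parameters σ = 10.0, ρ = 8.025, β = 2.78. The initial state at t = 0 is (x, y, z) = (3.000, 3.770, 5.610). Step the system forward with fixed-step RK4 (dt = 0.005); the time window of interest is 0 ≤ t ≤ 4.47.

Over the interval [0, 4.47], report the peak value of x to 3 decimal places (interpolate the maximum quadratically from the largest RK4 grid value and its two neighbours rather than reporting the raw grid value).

max x = 5.210

t=0.000: state=(3.000, 3.770, 5.610)
step 1 (dt=0.005): k1=(7.700, 3.475, -4.286), k2=(7.594, 3.545, -4.157), k3=(7.599, 3.543, -4.159), k4=(7.497, 3.612, -4.031); state += dt/6·(k1+2k2+2k3+k4)
t=0.005: state=(3.038, 3.788, 5.589)
t=0.010: state=(3.075, 3.806, 5.570)
t=0.015: state=(3.111, 3.825, 5.551)
continuing one RK4 step at a time; state shown every 40 steps (Δt=0.2):
t=0.200: state=(4.210, 4.763, 5.657)
t=0.400: state=(5.102, 5.354, 7.024)
t=0.600: state=(5.021, 4.720, 8.049)
t=0.800: state=(4.279, 3.939, 7.634)
t=1.000: state=(3.889, 3.850, 6.740)
t=1.200: state=(4.074, 4.270, 6.324)
t=1.400: state=(4.524, 4.735, 6.639)
t=1.600: state=(4.765, 4.772, 7.262)
t=1.800: state=(4.580, 4.420, 7.471)
t=2.000: state=(4.278, 4.167, 7.164)
t=2.200: state=(4.195, 4.222, 6.804)
t=2.400: state=(4.344, 4.447, 6.743)
t=2.600: state=(4.528, 4.591, 6.969)
t=2.800: state=(4.557, 4.524, 7.194)
t=3.000: state=(4.438, 4.368, 7.188)
t=3.200: state=(4.332, 4.304, 7.021)
t=3.400: state=(4.338, 4.368, 6.901)
t=3.600: state=(4.422, 4.466, 6.932)
t=3.800: state=(4.481, 4.492, 7.046)
t=4.000: state=(4.464, 4.439, 7.110)
t=4.200: state=(4.406, 4.380, 7.072)
t=4.400: state=(4.376, 4.375, 6.998)
t=4.470: state=(4.379, 4.386, 6.980)
largest grid value and its neighbours: x(0.480)=5.20954, x(0.485)=5.20976, x(0.490)=5.20921
parabola through these three points peaks at t≈0.484 with x≈5.20977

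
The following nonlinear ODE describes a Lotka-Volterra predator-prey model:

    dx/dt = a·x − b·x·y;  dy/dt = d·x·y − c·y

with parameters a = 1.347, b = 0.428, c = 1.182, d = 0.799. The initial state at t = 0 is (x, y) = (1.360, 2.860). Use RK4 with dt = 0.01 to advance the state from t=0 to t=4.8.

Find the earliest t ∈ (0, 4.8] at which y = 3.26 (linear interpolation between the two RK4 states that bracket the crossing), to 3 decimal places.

t=0.000: state=(1.360, 2.860)
step 1 (dt=0.01): k1=(0.167, -0.273), k2=(0.168, -0.271), k3=(0.168, -0.271), k4=(0.169, -0.269); state += dt/6·(k1+2k2+2k3+k4)
t=0.010: state=(1.362, 2.857)
t=0.020: state=(1.363, 2.855)
t=0.030: state=(1.365, 2.852)
continuing one RK4 step at a time; state shown every 20 steps (Δt=0.2):
t=0.200: state=(1.397, 2.814)
t=0.400: state=(1.439, 2.786)
t=0.600: state=(1.485, 2.779)
t=0.800: state=(1.532, 2.791)
t=1.000: state=(1.577, 2.825)
t=1.200: state=(1.618, 2.879)
t=1.400: state=(1.650, 2.952)
t=1.600: state=(1.672, 3.039)
t=1.800: state=(1.681, 3.137)
t=2.000: state=(1.675, 3.239)
t=2.040: state=(1.672, 3.259)
next step: t=2.050: state=(1.671, 3.264) — y has crossed 3.26
linear interpolation between t=2.040 (3.25899) and t=2.050 (3.26400) → t≈2.042

t = 2.042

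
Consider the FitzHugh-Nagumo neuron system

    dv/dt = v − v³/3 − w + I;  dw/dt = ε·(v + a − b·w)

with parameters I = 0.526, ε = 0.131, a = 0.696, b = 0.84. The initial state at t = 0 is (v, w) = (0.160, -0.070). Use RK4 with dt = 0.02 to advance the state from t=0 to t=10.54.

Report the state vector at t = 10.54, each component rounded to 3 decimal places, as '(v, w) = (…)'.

(v, w) = (-0.169, 1.426)

t=0.000: state=(0.160, -0.070)
step 1 (dt=0.02): k1=(0.755, 0.120), k2=(0.761, 0.121), k3=(0.761, 0.121), k4=(0.767, 0.122); state += dt/6·(k1+2k2+2k3+k4)
t=0.020: state=(0.175, -0.068)
t=0.040: state=(0.191, -0.065)
t=0.060: state=(0.206, -0.063)
continuing one RK4 step at a time; state shown every 25 steps (Δt=0.5):
t=0.500: state=(0.617, 0.002)
t=1.000: state=(1.171, 0.103)
t=1.500: state=(1.584, 0.232)
t=2.000: state=(1.743, 0.371)
t=2.500: state=(1.760, 0.507)
t=3.000: state=(1.724, 0.636)
t=3.500: state=(1.672, 0.754)
t=4.000: state=(1.612, 0.863)
t=4.500: state=(1.550, 0.962)
t=5.000: state=(1.485, 1.051)
t=5.500: state=(1.418, 1.132)
t=6.000: state=(1.347, 1.204)
t=6.500: state=(1.272, 1.267)
t=7.000: state=(1.191, 1.322)
t=7.500: state=(1.103, 1.369)
t=8.000: state=(1.003, 1.407)
t=8.500: state=(0.886, 1.436)
t=9.000: state=(0.742, 1.456)
t=9.500: state=(0.554, 1.464)
t=10.000: state=(0.286, 1.457)
t=10.500: state=(-0.127, 1.429)
t=10.540: state=(-0.169, 1.426)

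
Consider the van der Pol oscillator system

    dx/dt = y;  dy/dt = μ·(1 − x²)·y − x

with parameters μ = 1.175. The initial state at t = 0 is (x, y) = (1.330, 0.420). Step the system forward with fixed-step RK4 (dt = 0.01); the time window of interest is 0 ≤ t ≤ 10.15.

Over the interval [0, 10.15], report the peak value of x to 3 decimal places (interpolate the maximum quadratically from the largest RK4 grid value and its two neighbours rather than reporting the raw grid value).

max x = 2.010

t=0.000: state=(1.330, 0.420)
step 1 (dt=0.01): k1=(0.420, -1.709), k2=(0.411, -1.707), k3=(0.411, -1.706), k4=(0.403, -1.703); state += dt/6·(k1+2k2+2k3+k4)
t=0.010: state=(1.334, 0.403)
t=0.020: state=(1.338, 0.386)
t=0.030: state=(1.342, 0.369)
continuing one RK4 step at a time; state shown every 50 steps (Δt=0.5):
t=0.500: state=(1.350, -0.283)
t=1.000: state=(1.088, -0.751)
t=1.500: state=(0.577, -1.351)
t=2.000: state=(-0.352, -2.430)
t=2.500: state=(-1.585, -1.839)
t=3.000: state=(-1.960, 0.036)
t=3.500: state=(-1.799, 0.503)
t=4.000: state=(-1.494, 0.716)
t=4.500: state=(-1.065, 1.034)
t=5.000: state=(-0.395, 1.752)
t=5.500: state=(0.780, 2.851)
t=6.000: state=(1.878, 1.025)
t=6.500: state=(1.979, -0.286)
t=7.000: state=(1.753, -0.567)
t=7.500: state=(1.422, -0.769)
t=8.000: state=(0.958, -1.135)
t=8.500: state=(0.207, -1.985)
t=9.000: state=(-1.068, -2.808)
t=9.500: state=(-1.959, -0.579)
t=10.000: state=(-1.946, 0.372)
t=10.150: state=(-1.883, 0.462)
largest grid value and its neighbours: x(6.290)=2.01011, x(6.300)=2.01024, x(6.310)=2.01018
parabola through these three points peaks at t≈6.302 with x≈2.01025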